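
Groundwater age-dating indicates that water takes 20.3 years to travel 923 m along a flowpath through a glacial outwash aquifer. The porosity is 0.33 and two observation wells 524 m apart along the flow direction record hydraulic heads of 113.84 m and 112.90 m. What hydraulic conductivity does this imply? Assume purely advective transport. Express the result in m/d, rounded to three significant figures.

22.9 m/d

Hydraulic gradient i = (113.84 − 112.90) / 524 = 0.94 / 524 = 0.001794
t = 20.3 years = 7410 d
v = L / t = 923 / 7410 = 0.1246 m/d
K = v · n / i = 0.1246 × 0.33 / 0.001794 = 22.9 m/d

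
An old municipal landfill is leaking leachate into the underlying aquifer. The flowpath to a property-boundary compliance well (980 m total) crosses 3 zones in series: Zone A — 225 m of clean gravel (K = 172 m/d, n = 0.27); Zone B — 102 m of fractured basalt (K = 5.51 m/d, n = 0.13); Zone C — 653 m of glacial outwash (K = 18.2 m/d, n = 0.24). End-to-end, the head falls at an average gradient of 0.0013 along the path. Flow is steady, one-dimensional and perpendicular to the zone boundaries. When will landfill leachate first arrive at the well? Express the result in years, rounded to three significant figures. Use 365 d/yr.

Steady 1-D flow in series ⇒ the Darcy flux q is identical in every zone and the zone head losses add (resistances L/K in series).
Σ(L/K) = 225/172 + 102/5.51 + 653/18.2 = 1.308 + 18.51 + 35.88 = 55.70 d
K_eq = L_total / Σ(L/K) = 980 / 55.70 = 17.59 m/d
q = K_eq · i = 17.59 × 0.0013 = 0.02287 m/d (same in every zone)
Zone A: v = q/n = 0.02287/0.27 = 0.08471 m/d → t_A = 225/0.08471 = 2656 d
Zone B: v = q/n = 0.02287/0.13 = 0.1759 m/d → t_B = 102/0.1759 = 579.7 d
Zone C: v = q/n = 0.02287/0.24 = 0.09530 m/d → t_C = 653/0.09530 = 6852 d
Total t = 2656 + 579.7 + 6852 = 10090 d
   = 10090 / 365 = 27.6 yr

27.6 years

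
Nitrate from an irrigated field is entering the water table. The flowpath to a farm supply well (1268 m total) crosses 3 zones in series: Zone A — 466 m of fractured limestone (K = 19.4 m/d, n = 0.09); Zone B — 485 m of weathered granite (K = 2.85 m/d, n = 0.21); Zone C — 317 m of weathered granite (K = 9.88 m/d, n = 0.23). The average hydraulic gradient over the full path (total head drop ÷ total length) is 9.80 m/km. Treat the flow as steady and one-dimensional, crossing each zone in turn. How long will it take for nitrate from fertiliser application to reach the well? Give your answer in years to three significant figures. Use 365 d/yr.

10.8 years

Continuity: the same q passes through each zone, so ΔH = q·Σ(L_j/K_j) — the zones act as resistances in series.
Σ(L/K) = 466/19.4 + 485/2.85 + 317/9.88 = 24.02 + 170.2 + 32.09 = 226.3 d
K_eq = L_total / Σ(L/K) = 1268 / 226.3 = 5.604 m/d
q = K_eq · i = 5.604 × 0.0098 = 0.05492 m/d (same in every zone)
Zone A: v = q/n = 0.05492/0.09 = 0.6102 m/d → t_A = 466/0.6102 = 763.7 d
Zone B: v = q/n = 0.05492/0.21 = 0.2615 m/d → t_B = 485/0.2615 = 1855 d
Zone C: v = q/n = 0.05492/0.23 = 0.2388 m/d → t_C = 317/0.2388 = 1328 d
Total t = 763.7 + 1855 + 1328 = 3946 d
   = 3946 / 365 = 10.8 yr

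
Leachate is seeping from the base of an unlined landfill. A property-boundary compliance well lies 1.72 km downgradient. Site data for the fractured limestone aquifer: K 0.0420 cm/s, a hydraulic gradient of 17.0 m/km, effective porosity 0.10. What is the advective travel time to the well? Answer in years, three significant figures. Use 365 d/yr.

K = 0.0420 cm/s × 864 = 36.29 m/d
Darcy flux q = K·i = 36.29 × 0.017 = 0.6169 m/d
v = Ki/n = 36.29·0.017/0.10 = 6.169 m/d
L = 1.72 km = 1720 m
t = L / v = 1720 / 6.169 = 278.8 d
   = 278.8 / 365 = 0.764 yr

0.764 years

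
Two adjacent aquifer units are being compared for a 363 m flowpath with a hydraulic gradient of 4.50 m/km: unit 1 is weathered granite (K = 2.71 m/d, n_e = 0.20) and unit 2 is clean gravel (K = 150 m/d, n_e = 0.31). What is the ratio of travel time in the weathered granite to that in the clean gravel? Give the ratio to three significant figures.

35.7

Unit 1 (weathered granite): v = 2.71×0.0045/0.20 = 0.06097 m/d, t = 363/0.06097 = 5953 d
Unit 2 (clean gravel): v = 150×0.0045/0.31 = 2.177 m/d, t = 363/2.177 = 166.7 d
t(weathered granite) / t(clean gravel) = 5953/166.7 = 35.7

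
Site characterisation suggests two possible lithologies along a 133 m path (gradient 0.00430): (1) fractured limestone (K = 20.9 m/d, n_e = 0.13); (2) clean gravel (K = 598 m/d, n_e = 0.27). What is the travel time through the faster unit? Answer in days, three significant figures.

Unit 1 (fractured limestone): v = 20.9×0.0043/0.13 = 0.6913 m/d, t = 133/0.6913 = 192.4 d
Unit 2 (clean gravel): v = 598×0.0043/0.27 = 9.524 m/d, t = 133/9.524 = 13.97 d
Faster unit: t = 14.0 d

14.0 days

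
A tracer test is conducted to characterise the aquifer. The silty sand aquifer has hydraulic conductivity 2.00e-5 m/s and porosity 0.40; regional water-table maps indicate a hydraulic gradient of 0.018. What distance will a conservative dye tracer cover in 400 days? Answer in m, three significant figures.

31.1 m

K = 2.00e-5 m/s × 86400 s/d = 1.728 m/d
Specific discharge q = 1.728 × 0.018 = 0.03110 m/d
v = Ki/n = 1.728·0.018/0.40 = 0.07776 m/d
L = v × T = 0.07776 × 400 = 31.10 m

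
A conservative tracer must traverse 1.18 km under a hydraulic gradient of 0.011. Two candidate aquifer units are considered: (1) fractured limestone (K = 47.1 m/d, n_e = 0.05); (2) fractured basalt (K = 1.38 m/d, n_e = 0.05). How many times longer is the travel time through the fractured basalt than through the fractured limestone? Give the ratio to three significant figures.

34.1

Unit 1 (fractured limestone): v = 47.1×0.011/0.05 = 10.36 m/d, t = 1180/10.36 = 113.9 d
Unit 2 (fractured basalt): v = 1.38×0.011/0.05 = 0.3036 m/d, t = 1180/0.3036 = 3887 d
t(fractured basalt) / t(fractured limestone) = 3887/113.9 = 34.1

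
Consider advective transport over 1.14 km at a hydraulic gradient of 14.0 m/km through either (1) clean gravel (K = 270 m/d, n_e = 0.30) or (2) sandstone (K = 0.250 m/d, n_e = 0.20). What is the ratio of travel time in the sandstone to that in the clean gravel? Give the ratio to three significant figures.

Unit 1 (clean gravel): v = 270×0.014/0.30 = 12.60 m/d, t = 1140/12.60 = 90.48 d
Unit 2 (sandstone): v = 0.250×0.014/0.20 = 0.01750 m/d, t = 1140/0.01750 = 65140 d
t(sandstone) / t(clean gravel) = 65140/90.48 = 720

720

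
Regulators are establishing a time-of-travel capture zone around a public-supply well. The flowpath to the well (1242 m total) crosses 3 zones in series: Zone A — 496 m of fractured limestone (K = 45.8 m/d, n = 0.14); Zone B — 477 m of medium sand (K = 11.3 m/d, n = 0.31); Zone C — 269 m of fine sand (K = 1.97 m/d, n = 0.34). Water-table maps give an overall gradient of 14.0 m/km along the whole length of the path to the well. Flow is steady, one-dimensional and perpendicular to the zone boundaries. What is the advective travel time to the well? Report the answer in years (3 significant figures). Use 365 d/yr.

Continuity: the same q passes through each zone, so ΔH = q·Σ(L_j/K_j) — the zones act as resistances in series.
Σ(L/K) = 496/45.8 + 477/11.3 + 269/1.97 = 10.83 + 42.21 + 136.5 = 189.6 d
K_eq = L_total / Σ(L/K) = 1242 / 189.6 = 6.551 m/d
q = K_eq · i = 6.551 × 0.014 = 0.09171 m/d (same in every zone)
Zone A: v = q/n = 0.09171/0.14 = 0.6551 m/d → t_A = 496/0.6551 = 757.1 d
Zone B: v = q/n = 0.09171/0.31 = 0.2959 m/d → t_B = 477/0.2959 = 1612 d
Zone C: v = q/n = 0.09171/0.34 = 0.2697 m/d → t_C = 269/0.2697 = 997.2 d
Total t = 757.1 + 1612 + 997.2 = 3367 d
   = 3367 / 365 = 9.22 yr

9.22 years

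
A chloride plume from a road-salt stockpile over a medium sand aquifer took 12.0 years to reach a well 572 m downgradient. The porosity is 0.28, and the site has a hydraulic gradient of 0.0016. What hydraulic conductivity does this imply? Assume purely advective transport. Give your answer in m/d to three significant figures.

t = 12.0 years = 4380 d
v = L / t = 572 / 4380 = 0.1306 m/d
K = v · n / i = 0.1306 × 0.28 / 0.0016 = 22.9 m/d

22.9 m/d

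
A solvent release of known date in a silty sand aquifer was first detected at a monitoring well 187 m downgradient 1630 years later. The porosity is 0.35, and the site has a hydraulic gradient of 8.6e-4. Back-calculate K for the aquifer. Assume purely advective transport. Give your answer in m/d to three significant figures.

t = 1630 years = 595000 d
v = L / t = 187 / 595000 = 3.143e-4 m/d
K = v · n / i = 3.143e-4 × 0.35 / 8.6e-4 = 0.128 m/d

0.128 m/d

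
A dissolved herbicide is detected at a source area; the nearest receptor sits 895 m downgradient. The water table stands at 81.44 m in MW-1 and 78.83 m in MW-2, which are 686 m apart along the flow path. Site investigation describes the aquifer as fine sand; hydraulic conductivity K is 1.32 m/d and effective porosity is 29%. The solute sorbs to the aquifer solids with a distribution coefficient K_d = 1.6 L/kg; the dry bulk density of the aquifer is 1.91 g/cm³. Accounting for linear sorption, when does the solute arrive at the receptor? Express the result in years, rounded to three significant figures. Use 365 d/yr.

Hydraulic gradient i = (81.44 − 78.83) / 686 = 2.61 / 686 = 0.003805
Specific discharge q = 1.32 × 0.003805 = 0.005022 m/d
v_s = q/n_e = 0.005022/0.29 = 0.01732 m/d
Retardation R = 1 + ρ_b·K_d/n = 1 + 1.91×1.6/0.29 = 11.54
Contaminant velocity v_c = v/R = 0.01732/11.54 = 0.001501 m/d
t = L/v_c = 895/0.001501 = 596300 d
   = 596300/365 = 1630 yr

1630 years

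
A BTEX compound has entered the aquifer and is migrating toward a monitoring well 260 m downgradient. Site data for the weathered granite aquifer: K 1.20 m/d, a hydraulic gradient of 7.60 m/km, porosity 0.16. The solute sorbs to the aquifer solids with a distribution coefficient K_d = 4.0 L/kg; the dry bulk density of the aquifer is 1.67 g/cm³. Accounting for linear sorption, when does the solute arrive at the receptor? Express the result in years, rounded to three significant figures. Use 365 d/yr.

q = Ki = 1.20 × 0.0076 = 0.009120 m/d
Seepage velocity v = q / n = 0.009120 / 0.16 = 0.05700 m/d
Retardation R = 1 + ρ_b·K_d/n = 1 + 1.67×4.0/0.16 = 42.75
Contaminant velocity v_c = v/R = 0.05700/42.75 = 0.001333 m/d
t = L/v_c = 260/0.001333 = 195000 d
   = 195000/365 = 534 yr

534 years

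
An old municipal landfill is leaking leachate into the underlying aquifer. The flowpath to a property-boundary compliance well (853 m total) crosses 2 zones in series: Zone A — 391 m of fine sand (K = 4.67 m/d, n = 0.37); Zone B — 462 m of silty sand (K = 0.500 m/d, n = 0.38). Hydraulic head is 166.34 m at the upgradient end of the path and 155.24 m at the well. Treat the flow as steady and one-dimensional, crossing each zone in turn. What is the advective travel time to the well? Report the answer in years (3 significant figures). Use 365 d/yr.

Total head drop ΔH = 166.34 − 155.24 = 11.10 m
Steady 1-D flow in series ⇒ the Darcy flux q is identical in every zone and the zone head losses add (resistances L/K in series).
Σ(L/K) = 391/4.67 + 462/0.500 = 83.73 + 924.0 = 1008 d
q = ΔH / Σ(L/K) = 11.10 / 1008 = 0.01101 m/d (same in every zone)
Zone A: v = q/n = 0.01101/0.37 = 0.02977 m/d → t_A = 391/0.02977 = 13130 d
Zone B: v = q/n = 0.01101/0.38 = 0.02899 m/d → t_B = 462/0.02899 = 15940 d
Total t = 13130 + 15940 = 29070 d
   = 29070 / 365 = 79.7 yr

79.7 years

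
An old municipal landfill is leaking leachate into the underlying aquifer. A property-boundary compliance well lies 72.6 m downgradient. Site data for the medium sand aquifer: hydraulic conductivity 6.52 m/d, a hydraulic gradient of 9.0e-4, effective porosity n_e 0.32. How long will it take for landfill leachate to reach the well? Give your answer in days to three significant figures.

3960 days

Darcy flux q = K·i = 6.52 × 9.0e-4 = 0.005868 m/d
Seepage velocity v = q / n = 0.005868 / 0.32 = 0.01834 m/d
t = L / v = 72.6 / 0.01834 = 3959 d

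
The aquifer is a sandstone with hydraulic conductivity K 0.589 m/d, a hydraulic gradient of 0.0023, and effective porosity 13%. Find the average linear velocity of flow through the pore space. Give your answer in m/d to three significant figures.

Specific discharge q = 0.589 × 0.0023 = 0.001355 m/d
v = Ki/n = 0.589·0.0023/0.13 = 0.01042 m/d

0.0104 m/d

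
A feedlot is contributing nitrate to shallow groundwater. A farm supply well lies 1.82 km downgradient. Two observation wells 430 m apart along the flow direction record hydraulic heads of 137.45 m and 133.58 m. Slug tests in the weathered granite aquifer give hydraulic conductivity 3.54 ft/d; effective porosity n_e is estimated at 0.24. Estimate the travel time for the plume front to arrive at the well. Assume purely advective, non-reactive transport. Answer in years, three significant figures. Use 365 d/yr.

Hydraulic gradient i = (137.45 − 133.58) / 430 = 3.87 / 430 = 0.009000
K = 3.54 ft/d × 0.3048 = 1.079 m/d
q = Ki = 1.079 × 0.009000 = 0.009711 m/d
v = Ki/n = 1.079·0.009000/0.24 = 0.04046 m/d
L = 1.82 km = 1820 m
t = L / v = 1820 / 0.04046 = 44980 d
   = 44980 / 365 = 123 yr

123 years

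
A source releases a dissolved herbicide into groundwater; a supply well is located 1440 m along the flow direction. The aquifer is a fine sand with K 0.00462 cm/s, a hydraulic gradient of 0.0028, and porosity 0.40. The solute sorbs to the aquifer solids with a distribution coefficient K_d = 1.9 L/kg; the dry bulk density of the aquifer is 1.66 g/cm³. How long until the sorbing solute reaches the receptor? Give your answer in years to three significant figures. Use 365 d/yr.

K = 0.00462 cm/s × 864 = 3.992 m/d
Darcy flux q = K·i = 3.992 × 0.0028 = 0.01118 m/d
Average linear velocity = 0.01118 / 0.40 = 0.02794 m/d
Retardation R = 1 + ρ_b·K_d/n = 1 + 1.66×1.9/0.40 = 8.885
Contaminant velocity v_c = v/R = 0.02794/8.885 = 0.003145 m/d
t = L/v_c = 1440/0.003145 = 457900 d
   = 457900/365 = 1250 yr

1250 years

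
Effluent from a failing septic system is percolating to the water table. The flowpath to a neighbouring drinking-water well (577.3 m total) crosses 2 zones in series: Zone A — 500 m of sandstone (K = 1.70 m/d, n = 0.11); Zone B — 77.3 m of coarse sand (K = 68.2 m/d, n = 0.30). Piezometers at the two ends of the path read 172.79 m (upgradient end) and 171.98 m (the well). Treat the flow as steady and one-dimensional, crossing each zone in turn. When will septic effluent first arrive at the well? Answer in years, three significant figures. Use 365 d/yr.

Total head drop ΔH = 172.79 − 171.98 = 0.81 m
Continuity: the same q passes through each zone, so ΔH = q·Σ(L_j/K_j) — the zones act as resistances in series.
Σ(L/K) = 500/1.70 + 77.3/68.2 = 294.1 + 1.133 = 295.3 d
q = ΔH / Σ(L/K) = 0.81 / 295.3 = 0.002743 m/d (same in every zone)
Zone A: v = q/n = 0.002743/0.11 = 0.02494 m/d → t_A = 500/0.02494 = 20050 d
Zone B: v = q/n = 0.002743/0.30 = 0.009145 m/d → t_B = 77.3/0.009145 = 8453 d
Total t = 20050 + 8453 = 28500 d
   = 28500 / 365 = 78.1 yr

78.1 years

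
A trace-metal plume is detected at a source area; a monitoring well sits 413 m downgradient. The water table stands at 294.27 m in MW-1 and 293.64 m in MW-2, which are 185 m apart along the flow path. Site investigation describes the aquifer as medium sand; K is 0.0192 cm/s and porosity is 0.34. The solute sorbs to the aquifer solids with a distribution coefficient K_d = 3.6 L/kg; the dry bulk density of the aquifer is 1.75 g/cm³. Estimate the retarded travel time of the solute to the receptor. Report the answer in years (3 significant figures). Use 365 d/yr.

133 years

Hydraulic gradient i = (294.27 − 293.64) / 185 = 0.63 / 185 = 0.003405
K = 0.0192 cm/s × 864 = 16.59 m/d
Specific discharge q = 16.59 × 0.003405 = 0.05649 m/d
v_s = q/n_e = 0.05649/0.34 = 0.1662 m/d
Retardation R = 1 + ρ_b·K_d/n = 1 + 1.75×3.6/0.34 = 19.53
Contaminant velocity v_c = v/R = 0.1662/19.53 = 0.008508 m/d
t = L/v_c = 413/0.008508 = 48540 d
   = 48540/365 = 133 yr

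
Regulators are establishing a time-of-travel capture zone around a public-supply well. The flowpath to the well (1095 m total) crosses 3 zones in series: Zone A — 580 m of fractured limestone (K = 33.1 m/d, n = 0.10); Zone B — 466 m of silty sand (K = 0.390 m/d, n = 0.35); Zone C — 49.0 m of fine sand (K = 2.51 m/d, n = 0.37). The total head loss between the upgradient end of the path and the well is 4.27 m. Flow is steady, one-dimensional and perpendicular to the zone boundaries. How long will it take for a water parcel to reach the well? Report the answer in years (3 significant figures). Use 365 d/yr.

Steady 1-D flow in series ⇒ the Darcy flux q is identical in every zone and the zone head losses add (resistances L/K in series).
Σ(L/K) = 580/33.1 + 466/0.390 + 49.0/2.51 = 17.52 + 1195 + 19.52 = 1232 d
q = ΔH / Σ(L/K) = 4.27 / 1232 = 0.003466 m/d (same in every zone)
Zone A: v = q/n = 0.003466/0.10 = 0.03466 m/d → t_A = 580/0.03466 = 16730 d
Zone B: v = q/n = 0.003466/0.35 = 0.009903 m/d → t_B = 466/0.009903 = 47060 d
Zone C: v = q/n = 0.003466/0.37 = 0.009368 m/d → t_C = 49.0/0.009368 = 5231 d
Total t = 16730 + 47060 + 5231 = 69020 d
   = 69020 / 365 = 189 yr

189 years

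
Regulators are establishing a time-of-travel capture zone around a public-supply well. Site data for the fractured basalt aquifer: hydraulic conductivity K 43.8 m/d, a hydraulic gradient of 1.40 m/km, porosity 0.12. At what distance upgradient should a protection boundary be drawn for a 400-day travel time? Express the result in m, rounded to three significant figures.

q = Ki = 43.8 × 0.0014 = 0.06132 m/d
Seepage velocity v = q / n = 0.06132 / 0.12 = 0.5110 m/d
L = v × T = 0.5110 × 400 = 204.4 m

204 m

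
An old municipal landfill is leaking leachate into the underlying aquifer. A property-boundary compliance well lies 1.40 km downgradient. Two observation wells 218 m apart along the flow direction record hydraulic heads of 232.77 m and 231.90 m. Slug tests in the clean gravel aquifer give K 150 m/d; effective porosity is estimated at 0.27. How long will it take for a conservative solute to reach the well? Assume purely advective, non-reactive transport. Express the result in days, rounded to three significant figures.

631 days

Hydraulic gradient i = (232.77 − 231.90) / 218 = 0.87 / 218 = 0.003991
Darcy flux q = K·i = 150 × 0.003991 = 0.5986 m/d
Seepage velocity v = q / n = 0.5986 / 0.27 = 2.217 m/d
L = 1.40 km = 1400 m
t = L / v = 1400 / 2.217 = 631.4 d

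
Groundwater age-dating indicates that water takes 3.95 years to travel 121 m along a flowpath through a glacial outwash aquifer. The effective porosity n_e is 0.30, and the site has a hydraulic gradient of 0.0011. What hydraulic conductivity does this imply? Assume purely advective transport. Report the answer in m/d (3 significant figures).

t = 3.95 years = 1442 d
v = L / t = 121 / 1442 = 0.08393 m/d
K = v · n / i = 0.08393 × 0.30 / 0.0011 = 22.9 m/d

22.9 m/d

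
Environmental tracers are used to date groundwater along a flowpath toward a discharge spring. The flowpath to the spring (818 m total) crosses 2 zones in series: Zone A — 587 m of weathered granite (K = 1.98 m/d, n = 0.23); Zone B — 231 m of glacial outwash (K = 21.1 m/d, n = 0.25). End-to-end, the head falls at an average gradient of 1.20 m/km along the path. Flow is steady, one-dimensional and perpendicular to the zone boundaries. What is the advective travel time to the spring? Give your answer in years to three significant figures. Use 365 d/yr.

165 years

For zones in series the flux q is common to all zones; the equivalent conductivity is the harmonic (thickness-weighted) mean, K_eq = L_total / Σ(L_j/K_j).
Σ(L/K) = 587/1.98 + 231/21.1 = 296.5 + 10.95 = 307.4 d
K_eq = L_total / Σ(L/K) = 818 / 307.4 = 2.661 m/d
q = K_eq · i = 2.661 × 0.0012 = 0.003193 m/d (same in every zone)
Zone A: v = q/n = 0.003193/0.23 = 0.01388 m/d → t_A = 587/0.01388 = 42280 d
Zone B: v = q/n = 0.003193/0.25 = 0.01277 m/d → t_B = 231/0.01277 = 18090 d
Total t = 42280 + 18090 = 60370 d
   = 60370 / 365 = 165 yr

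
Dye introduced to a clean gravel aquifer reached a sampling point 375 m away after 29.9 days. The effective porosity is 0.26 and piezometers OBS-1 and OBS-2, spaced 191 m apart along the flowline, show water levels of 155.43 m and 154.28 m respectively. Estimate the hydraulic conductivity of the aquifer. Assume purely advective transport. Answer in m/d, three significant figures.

542 m/d

Hydraulic gradient i = (155.43 − 154.28) / 191 = 1.15 / 191 = 0.006021
v = L / t = 375 / 29.9 = 12.54 m/d
K = v · n / i = 12.54 × 0.26 / 0.006021 = 542 m/d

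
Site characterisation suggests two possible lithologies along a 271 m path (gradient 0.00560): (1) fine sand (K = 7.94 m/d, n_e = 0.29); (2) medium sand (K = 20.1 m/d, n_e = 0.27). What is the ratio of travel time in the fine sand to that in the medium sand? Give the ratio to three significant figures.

2.72

Unit 1 (fine sand): v = 7.94×0.0056/0.29 = 0.1533 m/d, t = 271/0.1533 = 1767 d
Unit 2 (medium sand): v = 20.1×0.0056/0.27 = 0.4169 m/d, t = 271/0.4169 = 650.1 d
t(fine sand) / t(medium sand) = 1767/650.1 = 2.72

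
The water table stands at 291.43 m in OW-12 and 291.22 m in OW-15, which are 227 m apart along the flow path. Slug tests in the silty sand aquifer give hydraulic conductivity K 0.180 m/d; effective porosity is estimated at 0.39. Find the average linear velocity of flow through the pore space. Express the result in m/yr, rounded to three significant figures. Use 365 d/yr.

0.156 m/yr

Hydraulic gradient i = (291.43 − 291.22) / 227 = 0.21 / 227 = 9.251e-4
Specific discharge q = 0.180 × 9.251e-4 = 1.665e-4 m/d
Average linear velocity = 1.665e-4 / 0.39 = 4.270e-4 m/d
   = 4.270e-4 × 365 = 0.156 m/yr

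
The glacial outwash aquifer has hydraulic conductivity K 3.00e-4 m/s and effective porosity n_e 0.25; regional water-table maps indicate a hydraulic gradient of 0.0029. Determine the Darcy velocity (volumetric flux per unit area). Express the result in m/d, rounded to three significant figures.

K = 3.00e-4 m/s × 86400 s/d = 25.92 m/d
q = Ki = 25.92 × 0.0029 = 0.07517 m/d

0.0752 m/d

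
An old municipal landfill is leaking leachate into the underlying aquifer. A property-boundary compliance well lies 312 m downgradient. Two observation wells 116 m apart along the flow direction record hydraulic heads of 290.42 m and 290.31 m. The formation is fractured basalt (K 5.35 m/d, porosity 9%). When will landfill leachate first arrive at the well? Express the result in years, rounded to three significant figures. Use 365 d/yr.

15.2 years

Hydraulic gradient i = (290.42 − 290.31) / 116 = 0.11 / 116 = 9.483e-4
q = Ki = 5.35 × 9.483e-4 = 0.005073 m/d
Average linear velocity = 0.005073 / 0.09 = 0.05637 m/d
t = L / v = 312 / 0.05637 = 5535 d
   = 5535 / 365 = 15.2 yr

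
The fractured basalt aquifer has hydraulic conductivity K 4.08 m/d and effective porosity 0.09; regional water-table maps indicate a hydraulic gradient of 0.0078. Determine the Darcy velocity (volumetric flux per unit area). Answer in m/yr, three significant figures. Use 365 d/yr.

11.6 m/yr

Specific discharge q = 4.08 × 0.0078 = 0.03182 m/d
   = 0.03182 × 365 = 11.6 m/yr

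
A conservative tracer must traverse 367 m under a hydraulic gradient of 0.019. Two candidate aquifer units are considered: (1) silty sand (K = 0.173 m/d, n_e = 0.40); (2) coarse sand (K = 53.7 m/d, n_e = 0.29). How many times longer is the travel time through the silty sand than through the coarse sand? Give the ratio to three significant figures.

Unit 1 (silty sand): v = 0.173×0.019/0.40 = 0.008217 m/d, t = 367/0.008217 = 44660 d
Unit 2 (coarse sand): v = 53.7×0.019/0.29 = 3.518 m/d, t = 367/3.518 = 104.3 d
t(silty sand) / t(coarse sand) = 44660/104.3 = 428

428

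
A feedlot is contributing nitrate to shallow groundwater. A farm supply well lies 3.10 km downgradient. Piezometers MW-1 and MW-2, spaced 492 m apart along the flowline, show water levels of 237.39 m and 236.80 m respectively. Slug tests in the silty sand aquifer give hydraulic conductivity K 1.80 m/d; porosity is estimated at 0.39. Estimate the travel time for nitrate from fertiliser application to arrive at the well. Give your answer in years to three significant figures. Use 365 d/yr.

1530 years

Hydraulic gradient i = (237.39 − 236.80) / 492 = 0.59 / 492 = 0.001199
Darcy flux q = K·i = 1.80 × 0.001199 = 0.002159 m/d
v_s = q/n_e = 0.002159/0.39 = 0.005535 m/d
L = 3.10 km = 3100 m
t = L / v = 3100 / 0.005535 = 560100 d
   = 560100 / 365 = 1530 yr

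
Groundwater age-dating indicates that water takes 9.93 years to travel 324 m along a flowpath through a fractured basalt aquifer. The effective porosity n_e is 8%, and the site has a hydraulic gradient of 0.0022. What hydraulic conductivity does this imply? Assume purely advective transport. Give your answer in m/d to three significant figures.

t = 9.93 years = 3624 d
v = L / t = 324 / 3624 = 0.08939 m/d
K = v · n / i = 0.08939 × 0.08 / 0.0022 = 3.25 m/d

3.25 m/d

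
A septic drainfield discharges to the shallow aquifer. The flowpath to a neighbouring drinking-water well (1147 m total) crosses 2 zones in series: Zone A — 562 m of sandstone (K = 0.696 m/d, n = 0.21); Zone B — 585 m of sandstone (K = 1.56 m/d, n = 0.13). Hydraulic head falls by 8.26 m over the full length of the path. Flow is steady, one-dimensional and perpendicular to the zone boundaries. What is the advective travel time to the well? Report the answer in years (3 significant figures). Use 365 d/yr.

Continuity: the same q passes through each zone, so ΔH = q·Σ(L_j/K_j) — the zones act as resistances in series.
Σ(L/K) = 562/0.696 + 585/1.56 = 807.5 + 375.0 = 1182 d
q = ΔH / Σ(L/K) = 8.26 / 1182 = 0.006985 m/d (same in every zone)
Zone A: v = q/n = 0.006985/0.21 = 0.03326 m/d → t_A = 562/0.03326 = 16900 d
Zone B: v = q/n = 0.006985/0.13 = 0.05373 m/d → t_B = 585/0.05373 = 10890 d
Total t = 16900 + 10890 = 27780 d
   = 27780 / 365 = 76.1 yr

76.1 years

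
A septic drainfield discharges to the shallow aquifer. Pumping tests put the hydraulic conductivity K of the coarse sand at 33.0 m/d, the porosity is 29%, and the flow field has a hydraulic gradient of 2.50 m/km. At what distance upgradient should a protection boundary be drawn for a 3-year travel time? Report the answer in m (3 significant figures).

312 m

Specific discharge q = 33.0 × 0.0025 = 0.08250 m/d
v = Ki/n = 33.0·0.0025/0.29 = 0.2845 m/d
T = 3 yr × 365 = 1095 d
L = v × T = 0.2845 × 1095 = 311.5 m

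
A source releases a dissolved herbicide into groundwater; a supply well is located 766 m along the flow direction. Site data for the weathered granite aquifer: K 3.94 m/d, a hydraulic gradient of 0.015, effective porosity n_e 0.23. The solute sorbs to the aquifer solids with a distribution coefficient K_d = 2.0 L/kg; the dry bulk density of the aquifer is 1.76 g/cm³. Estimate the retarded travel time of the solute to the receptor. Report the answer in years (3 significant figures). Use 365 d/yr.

q = Ki = 3.94 × 0.015 = 0.05910 m/d
v = Ki/n = 3.94·0.015/0.23 = 0.2570 m/d
Retardation R = 1 + ρ_b·K_d/n = 1 + 1.76×2.0/0.23 = 16.30
Contaminant velocity v_c = v/R = 0.2570/16.30 = 0.01576 m/d
t = L/v_c = 766/0.01576 = 48600 d
   = 48600/365 = 133 yr

133 years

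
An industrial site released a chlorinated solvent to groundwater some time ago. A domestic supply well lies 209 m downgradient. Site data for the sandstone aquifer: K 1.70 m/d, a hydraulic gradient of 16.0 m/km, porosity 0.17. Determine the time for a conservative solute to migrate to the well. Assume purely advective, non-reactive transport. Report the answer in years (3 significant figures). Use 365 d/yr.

3.58 years

q = Ki = 1.70 × 0.016 = 0.02720 m/d
v = Ki/n = 1.70·0.016/0.17 = 0.1600 m/d
t = L / v = 209 / 0.1600 = 1306 d
   = 1306 / 365 = 3.58 yr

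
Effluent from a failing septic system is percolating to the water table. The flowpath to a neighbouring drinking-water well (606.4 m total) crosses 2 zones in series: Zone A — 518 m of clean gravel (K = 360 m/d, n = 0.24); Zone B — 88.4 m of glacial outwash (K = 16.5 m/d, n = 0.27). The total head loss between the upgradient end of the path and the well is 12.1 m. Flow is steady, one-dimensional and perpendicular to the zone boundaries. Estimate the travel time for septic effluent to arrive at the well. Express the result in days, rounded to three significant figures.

Continuity: the same q passes through each zone, so ΔH = q·Σ(L_j/K_j) — the zones act as resistances in series.
Σ(L/K) = 518/360 + 88.4/16.5 = 1.439 + 5.358 = 6.796 d
q = ΔH / Σ(L/K) = 12.1 / 6.796 = 1.780 m/d (same in every zone)
Zone A: v = q/n = 1.780/0.24 = 7.418 m/d → t_A = 518/7.418 = 69.83 d
Zone B: v = q/n = 1.780/0.27 = 6.594 m/d → t_B = 88.4/6.594 = 13.41 d
Total t = 69.83 + 13.41 = 83.24 d

83.2 days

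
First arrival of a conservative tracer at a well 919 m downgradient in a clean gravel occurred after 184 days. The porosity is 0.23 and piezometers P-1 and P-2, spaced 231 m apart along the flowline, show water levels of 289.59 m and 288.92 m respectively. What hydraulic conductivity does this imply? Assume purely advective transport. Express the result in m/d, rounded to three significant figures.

Hydraulic gradient i = (289.59 − 288.92) / 231 = 0.67 / 231 = 0.002900
v = L / t = 919 / 184 = 4.995 m/d
K = v · n / i = 4.995 × 0.23 / 0.002900 = 396 m/d

396 m/d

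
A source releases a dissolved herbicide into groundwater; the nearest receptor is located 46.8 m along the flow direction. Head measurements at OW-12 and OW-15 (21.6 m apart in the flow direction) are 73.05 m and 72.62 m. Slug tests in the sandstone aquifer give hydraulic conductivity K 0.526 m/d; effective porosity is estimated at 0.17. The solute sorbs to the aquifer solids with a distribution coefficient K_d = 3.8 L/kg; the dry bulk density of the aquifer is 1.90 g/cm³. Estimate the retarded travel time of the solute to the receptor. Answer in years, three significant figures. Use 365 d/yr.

90.5 years

Hydraulic gradient i = (73.05 − 72.62) / 21.6 = 0.43 / 21.6 = 0.01991
Specific discharge q = 0.526 × 0.01991 = 0.01047 m/d
Average linear velocity = 0.01047 / 0.17 = 0.06160 m/d
Retardation R = 1 + ρ_b·K_d/n = 1 + 1.90×3.8/0.17 = 43.47
Contaminant velocity v_c = v/R = 0.06160/43.47 = 0.001417 m/d
t = L/v_c = 46.8/0.001417 = 33030 d
   = 33030/365 = 90.5 yr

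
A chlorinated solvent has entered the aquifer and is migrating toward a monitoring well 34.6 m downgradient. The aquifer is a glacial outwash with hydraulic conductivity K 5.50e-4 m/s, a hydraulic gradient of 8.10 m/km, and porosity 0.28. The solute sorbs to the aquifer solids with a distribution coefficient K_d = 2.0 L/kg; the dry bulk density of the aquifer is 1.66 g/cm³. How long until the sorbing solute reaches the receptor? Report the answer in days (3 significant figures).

324 days

K = 5.50e-4 m/s × 86400 s/d = 47.52 m/d
Specific discharge q = 47.52 × 0.0081 = 0.3849 m/d
v = Ki/n = 47.52·0.0081/0.28 = 1.375 m/d
Retardation R = 1 + ρ_b·K_d/n = 1 + 1.66×2.0/0.28 = 12.86
Contaminant velocity v_c = v/R = 1.375/12.86 = 0.1069 m/d
t = L/v_c = 34.6/0.1069 = 323.6 d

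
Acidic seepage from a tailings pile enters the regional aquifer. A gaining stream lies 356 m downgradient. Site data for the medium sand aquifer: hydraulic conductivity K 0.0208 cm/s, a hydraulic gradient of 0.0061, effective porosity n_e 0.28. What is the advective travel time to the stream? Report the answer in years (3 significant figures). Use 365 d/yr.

K = 0.0208 cm/s × 864 = 17.97 m/d
q = Ki = 17.97 × 0.0061 = 0.1096 m/d
Seepage velocity v = q / n = 0.1096 / 0.28 = 0.3915 m/d
t = L / v = 356 / 0.3915 = 909.3 d
   = 909.3 / 365 = 2.49 yr

2.49 years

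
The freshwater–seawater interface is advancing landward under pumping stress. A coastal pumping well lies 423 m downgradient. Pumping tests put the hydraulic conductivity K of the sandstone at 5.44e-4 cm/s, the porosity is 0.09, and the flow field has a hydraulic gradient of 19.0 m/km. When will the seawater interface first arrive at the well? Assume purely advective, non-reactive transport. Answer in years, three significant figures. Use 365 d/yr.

K = 5.44e-4 cm/s × 864 = 0.4700 m/d
Darcy flux q = K·i = 0.4700 × 0.019 = 0.008930 m/d
v_s = q/n_e = 0.008930/0.09 = 0.09923 m/d
t = L / v = 423 / 0.09923 = 4263 d
   = 4263 / 365 = 11.7 yr

11.7 years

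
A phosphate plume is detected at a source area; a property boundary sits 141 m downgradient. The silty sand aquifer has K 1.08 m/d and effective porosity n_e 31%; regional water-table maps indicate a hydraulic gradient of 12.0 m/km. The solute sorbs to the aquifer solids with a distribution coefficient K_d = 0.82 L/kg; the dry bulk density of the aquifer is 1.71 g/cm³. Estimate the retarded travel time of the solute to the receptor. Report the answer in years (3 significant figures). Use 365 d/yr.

51.0 years

q = Ki = 1.08 × 0.012 = 0.01296 m/d
v = Ki/n = 1.08·0.012/0.31 = 0.04181 m/d
Retardation R = 1 + ρ_b·K_d/n = 1 + 1.71×0.82/0.31 = 5.523
Contaminant velocity v_c = v/R = 0.04181/5.523 = 0.007569 m/d
t = L/v_c = 141/0.007569 = 18630 d
   = 18630/365 = 51.0 yr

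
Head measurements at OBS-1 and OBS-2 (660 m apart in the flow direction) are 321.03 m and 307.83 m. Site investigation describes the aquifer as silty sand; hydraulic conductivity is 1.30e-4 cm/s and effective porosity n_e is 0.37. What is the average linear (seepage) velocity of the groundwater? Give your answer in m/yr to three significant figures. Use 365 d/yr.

Hydraulic gradient i = (321.03 − 307.83) / 660 = 13.20 / 660 = 0.02000
K = 1.30e-4 cm/s × 864 = 0.1123 m/d
Darcy flux q = K·i = 0.1123 × 0.02000 = 0.002246 m/d
v_s = q/n_e = 0.002246/0.37 = 0.006071 m/d
   = 0.006071 × 365 = 2.22 m/yr

2.22 m/yr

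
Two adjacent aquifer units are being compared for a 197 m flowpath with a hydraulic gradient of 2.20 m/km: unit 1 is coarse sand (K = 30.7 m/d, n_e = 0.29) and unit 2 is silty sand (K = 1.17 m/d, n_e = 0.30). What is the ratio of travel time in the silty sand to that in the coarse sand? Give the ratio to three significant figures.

Unit 1 (coarse sand): v = 30.7×0.0022/0.29 = 0.2329 m/d, t = 197/0.2329 = 845.9 d
Unit 2 (silty sand): v = 1.17×0.0022/0.30 = 0.008580 m/d, t = 197/0.008580 = 22960 d
t(silty sand) / t(coarse sand) = 22960/845.9 = 27.1

27.1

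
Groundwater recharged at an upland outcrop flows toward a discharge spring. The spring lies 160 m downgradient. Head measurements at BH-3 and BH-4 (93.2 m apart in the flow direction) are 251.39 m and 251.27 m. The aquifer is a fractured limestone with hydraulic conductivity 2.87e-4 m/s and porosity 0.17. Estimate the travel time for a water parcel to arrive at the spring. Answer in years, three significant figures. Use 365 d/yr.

Hydraulic gradient i = (251.39 − 251.27) / 93.2 = 0.12 / 93.2 = 0.001288
K = 2.87e-4 m/s × 86400 s/d = 24.80 m/d
q = Ki = 24.80 × 0.001288 = 0.03193 m/d
v = Ki/n = 24.80·0.001288/0.17 = 0.1878 m/d
t = L / v = 160 / 0.1878 = 851.9 d
   = 851.9 / 365 = 2.33 yr

2.33 years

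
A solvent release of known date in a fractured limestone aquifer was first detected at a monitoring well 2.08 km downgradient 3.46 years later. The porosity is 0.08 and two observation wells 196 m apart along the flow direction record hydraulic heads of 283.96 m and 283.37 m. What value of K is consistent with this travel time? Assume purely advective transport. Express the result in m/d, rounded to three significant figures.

43.8 m/d

Hydraulic gradient i = (283.96 − 283.37) / 196 = 0.59 / 196 = 0.003010
t = 3.46 years = 1263 d
L = 2.08 km = 2080 m
v = L / t = 2080 / 1263 = 1.647 m/d
K = v · n / i = 1.647 × 0.08 / 0.003010 = 43.8 m/d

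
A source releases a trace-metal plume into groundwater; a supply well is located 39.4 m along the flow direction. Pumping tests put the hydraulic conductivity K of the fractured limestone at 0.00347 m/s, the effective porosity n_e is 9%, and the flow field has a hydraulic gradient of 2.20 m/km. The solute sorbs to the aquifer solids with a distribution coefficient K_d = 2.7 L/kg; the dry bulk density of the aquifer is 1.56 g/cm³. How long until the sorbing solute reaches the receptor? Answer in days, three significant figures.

257 days

K = 0.00347 m/s × 86400 s/d = 299.8 m/d
Darcy flux q = K·i = 299.8 × 0.0022 = 0.6596 m/d
v_s = q/n_e = 0.6596/0.09 = 7.329 m/d
Retardation R = 1 + ρ_b·K_d/n = 1 + 1.56×2.7/0.09 = 47.80
Contaminant velocity v_c = v/R = 7.329/47.80 = 0.1533 m/d
t = L/v_c = 39.4/0.1533 = 257.0 d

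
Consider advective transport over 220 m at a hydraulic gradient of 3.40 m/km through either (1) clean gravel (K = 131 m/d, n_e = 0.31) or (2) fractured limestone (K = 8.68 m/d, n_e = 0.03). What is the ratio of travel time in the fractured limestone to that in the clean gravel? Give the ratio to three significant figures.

Unit 1 (clean gravel): v = 131×0.0034/0.31 = 1.437 m/d, t = 220/1.437 = 153.1 d
Unit 2 (fractured limestone): v = 8.68×0.0034/0.03 = 0.9837 m/d, t = 220/0.9837 = 223.6 d
t(fractured limestone) / t(clean gravel) = 223.6/153.1 = 1.46

1.46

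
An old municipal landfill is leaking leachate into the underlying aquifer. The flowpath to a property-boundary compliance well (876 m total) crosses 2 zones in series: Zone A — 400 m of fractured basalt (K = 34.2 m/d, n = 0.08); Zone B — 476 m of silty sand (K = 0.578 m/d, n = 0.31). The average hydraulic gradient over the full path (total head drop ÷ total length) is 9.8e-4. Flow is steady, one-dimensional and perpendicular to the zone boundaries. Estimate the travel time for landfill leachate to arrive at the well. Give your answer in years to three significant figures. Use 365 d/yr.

For zones in series the flux q is common to all zones; the equivalent conductivity is the harmonic (thickness-weighted) mean, K_eq = L_total / Σ(L_j/K_j).
Σ(L/K) = 400/34.2 + 476/0.578 = 11.70 + 823.5 = 835.2 d
K_eq = L_total / Σ(L/K) = 876 / 835.2 = 1.049 m/d
q = K_eq · i = 1.049 × 9.8e-4 = 0.001028 m/d (same in every zone)
Zone A: v = q/n = 0.001028/0.08 = 0.01285 m/d → t_A = 400/0.01285 = 31130 d
Zone B: v = q/n = 0.001028/0.31 = 0.003316 m/d → t_B = 476/0.003316 = 143600 d
Total t = 31130 + 143600 = 174700 d
   = 174700 / 365 = 479 yr

479 years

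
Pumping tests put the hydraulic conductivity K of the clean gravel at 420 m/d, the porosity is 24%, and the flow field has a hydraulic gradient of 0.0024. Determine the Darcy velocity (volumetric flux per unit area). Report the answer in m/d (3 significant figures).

1.01 m/d

Darcy flux q = K·i = 420 × 0.0024 = 1.008 m/d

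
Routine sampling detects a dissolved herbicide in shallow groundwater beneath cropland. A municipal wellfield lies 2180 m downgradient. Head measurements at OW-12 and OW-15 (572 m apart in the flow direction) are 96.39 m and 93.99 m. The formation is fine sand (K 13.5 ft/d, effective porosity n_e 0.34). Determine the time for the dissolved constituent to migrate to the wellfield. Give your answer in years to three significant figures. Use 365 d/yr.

Hydraulic gradient i = (96.39 − 93.99) / 572 = 2.40 / 572 = 0.004196
K = 13.5 ft/d × 0.3048 = 4.115 m/d
Specific discharge q = 4.115 × 0.004196 = 0.01726 m/d
v_s = q/n_e = 0.01726/0.34 = 0.05078 m/d
t = L / v = 2180 / 0.05078 = 42930 d
   = 42930 / 365 = 118 yr

118 years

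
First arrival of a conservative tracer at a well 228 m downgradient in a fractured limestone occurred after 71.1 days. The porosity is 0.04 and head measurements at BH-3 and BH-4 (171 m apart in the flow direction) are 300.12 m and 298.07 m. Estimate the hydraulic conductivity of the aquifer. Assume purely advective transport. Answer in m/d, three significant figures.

10.7 m/d

Hydraulic gradient i = (300.12 − 298.07) / 171 = 2.05 / 171 = 0.01199
v = L / t = 228 / 71.1 = 3.207 m/d
K = v · n / i = 3.207 × 0.04 / 0.01199 = 10.7 m/d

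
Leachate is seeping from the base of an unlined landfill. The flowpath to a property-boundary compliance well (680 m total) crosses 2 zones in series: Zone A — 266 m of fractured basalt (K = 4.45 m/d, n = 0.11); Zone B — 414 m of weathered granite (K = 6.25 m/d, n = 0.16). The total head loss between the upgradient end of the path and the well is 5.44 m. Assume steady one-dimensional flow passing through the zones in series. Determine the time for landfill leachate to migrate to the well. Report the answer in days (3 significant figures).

2210 days

Steady 1-D flow in series ⇒ the Darcy flux q is identical in every zone and the zone head losses add (resistances L/K in series).
Σ(L/K) = 266/4.45 + 414/6.25 = 59.78 + 66.24 = 126.0 d
q = ΔH / Σ(L/K) = 5.44 / 126.0 = 0.04317 m/d (same in every zone)
Zone A: v = q/n = 0.04317/0.11 = 0.3924 m/d → t_A = 266/0.3924 = 677.8 d
Zone B: v = q/n = 0.04317/0.16 = 0.2698 m/d → t_B = 414/0.2698 = 1534 d
Total t = 677.8 + 1534 = 2212 d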